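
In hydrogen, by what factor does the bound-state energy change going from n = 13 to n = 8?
2.640625

Using E_n = -13.6057 Z² / n² eV with Z = 1:

E_8 = -13.6057 / 8² = -13.6057 / 64 = -0.21258906 eV
E_13 = -13.6057 / 13² = -13.6057 / 169 = -0.08050710 eV

The ratio is:
E_8/E_13 = (-0.21258906) / (-0.08050710)
E_8/E_13 = (-13.6057/64) / (-13.6057/169)
E_8/E_13 = 169/64
E_8/E_13 = 2.640625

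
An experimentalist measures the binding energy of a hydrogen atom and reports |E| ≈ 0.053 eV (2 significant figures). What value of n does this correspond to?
n = 16

The exact energy levels follow E_n = -13.6057 eV / n².

The measured value (-0.053 eV) is reported to only 2 significant figures, so we must test candidate n values and see which one matches to that precision.

Candidate energies:
  n = 14:  E = -13.6057/14² = -0.06942 eV
  n = 15:  E = -13.6057/15² = -0.06047 eV
  n = 16:  E = -13.6057/16² = -0.05315 eV  ← matches
  n = 17:  E = -13.6057/17² = -0.04708 eV
  n = 18:  E = -13.6057/18² = -0.04199 eV

Checking against the measurement of -0.053 eV (2 sig figs), only n = 16 agrees:
E_16 = -0.05315 eV, which rounds to -0.053 eV ✓

Therefore n = 16.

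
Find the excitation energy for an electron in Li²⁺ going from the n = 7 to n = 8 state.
0.58570 eV

The energy levels of a hydrogen-like atom are E_n = -13.6057 Z² eV / n².

Energy at n = 7: E_7 = -13.6057 × 3² / 7² = -2.49900612 eV
Energy at n = 8: E_8 = -13.6057 × 3² / 8² = -1.91330156 eV

The excitation energy is the difference:
ΔE = E_8 - E_7
ΔE = -1.91330156 - (-2.49900612)
ΔE = 0.58570 eV

Since this is positive, energy must be absorbed (photon absorption).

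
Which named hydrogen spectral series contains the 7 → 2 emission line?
Balmer series

The spectral series in hydrogen are named based on the final (lower) energy level:
- Lyman series: n_final = 1 (ultraviolet)
- Balmer series: n_final = 2 (visible/near-UV)
- Paschen series: n_final = 3 (infrared)
- Brackett series: n_final = 4 (infrared)
- Pfund series: n_final = 5 (far infrared)

Since this transition ends at n = 2, it belongs to the Balmer series.

For reference, this 7 → 2 line has photon energy
ΔE = 13.6057 eV × (1/2² - 1/7²) = 3.12375765 eV,
corresponding to wavelength λ = hc/ΔE = 1239.84 eV·nm / 3.12375765 eV = 396.9066 nm in the visible/near-UV region.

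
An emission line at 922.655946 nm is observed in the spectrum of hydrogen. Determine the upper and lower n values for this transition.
n = 9 → n = 3

First, find the photon energy from the wavelength (hc = 1239.84 eV·nm):
E = hc/λ = 1239.84 eV·nm / 922.655946 nm = 1.3437728 eV

The energy levels of hydrogen satisfy E_n = -13.6057 / n² eV, so an emission n_i → n_f releases
ΔE = 13.6057 × (1/n_f² − 1/n_i²) eV.

Setting ΔE equal to the photon energy:
1/n_f² − 1/n_i² = 1.3437728 / 13.6057 = 0.098765429

Since 1/n_i² must be positive, we need 1/n_f² > 0.098765429, i.e. n_f ≤ 3. For each allowed n_f, solve n_i = (1/n_f² − 0.098765429)^(−1/2) and check whether it is a whole number:
  n_f = 1: 1/n_i² = 1.000000000 − 0.098765429 = 0.901234571 → n_i = 1.053  (not an integer) ✗
  n_f = 2: 1/n_i² = 0.250000000 − 0.098765429 = 0.151234571 → n_i = 2.571  (not an integer) ✗
  n_f = 3: 1/n_i² = 0.111111111 − 0.098765429 = 0.012345682 → n_i = 9.000  → integer, n_i = 9 ✓

Only n_f = 3 gives an integer upper level, n_i = 9.

The transition is from n = 9 to n = 3 (emission).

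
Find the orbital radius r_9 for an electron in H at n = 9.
4.2863 nm (or 42.8633 Å)

The Bohr radius formula is:
r_n = n² a₀ / Z

where a₀ = 0.0529177 nm is the Bohr radius.

For H (Z = 1) at n = 9:
r_9 = 9² × 0.0529177 nm / 1
r_9 = 81 × 0.0529177 nm / 1
r_9 = 4.28633 nm / 1
r_9 = 4.2863 nm

The electron orbits at approximately 4.2863 nm from the nucleus.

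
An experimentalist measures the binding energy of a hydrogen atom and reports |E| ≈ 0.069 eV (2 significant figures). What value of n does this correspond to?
n = 14

The exact energy levels follow E_n = -13.6057 eV / n².

The measured value (-0.069 eV) is reported to only 2 significant figures, so we must test candidate n values and see which one matches to that precision.

Candidate energies:
  n = 12:  E = -13.6057/12² = -0.09448 eV
  n = 13:  E = -13.6057/13² = -0.08051 eV
  n = 14:  E = -13.6057/14² = -0.06942 eV  ← matches
  n = 15:  E = -13.6057/15² = -0.06047 eV
  n = 16:  E = -13.6057/16² = -0.05315 eV

Checking against the measurement of -0.069 eV (2 sig figs), only n = 14 agrees:
E_14 = -0.06942 eV, which rounds to -0.069 eV ✓

Therefore n = 14.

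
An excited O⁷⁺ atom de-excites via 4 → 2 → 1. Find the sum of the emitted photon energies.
816.34 eV

The energy levels of O⁷⁺ are E_n = -13.6057 × 8² / n² eV.

First transition (4 → 2):
ΔE₁ = |E_2 - E_4|
ΔE₁ = |-217.69120000 - (-54.42280000)| = 163.26840 eV

Second transition (2 → 1):
ΔE₂ = |E_1 - E_2|
ΔE₂ = |-870.76480000 - (-217.69120000)| = 653.07360 eV

Total energy released:
E_total = ΔE₁ + ΔE₂ = 163.26840 + 653.07360 = 816.34 eV

Note: This equals the direct transition 4 → 1: 816.34 eV ✓
Energy is conserved regardless of the path taken.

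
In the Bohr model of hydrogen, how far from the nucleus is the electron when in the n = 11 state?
6.4030 nm (or 64.0304 Å)

The Bohr radius formula is:
r_n = n² a₀ / Z

where a₀ = 0.0529177 nm is the Bohr radius.

For H (Z = 1) at n = 11:
r_11 = 11² × 0.0529177 nm / 1
r_11 = 121 × 0.0529177 nm / 1
r_11 = 6.40304 nm / 1
r_11 = 6.4030 nm

The electron orbits at approximately 6.4030 nm from the nucleus.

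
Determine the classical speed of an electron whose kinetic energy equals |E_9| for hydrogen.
2.4308e+05 m/s (or 0.081% of c)

The binding energy at n = 9 for hydrogen is:
E_9 = -13.6057/9² = -0.16797160 eV
|E_9| = 0.16797160 eV

Convert to Joules:
KE = 0.16797160 eV × (1.602177 × 10⁻¹⁹ J/eV) = 2.691202e-20 J

Using KE = ½mv²:
v = √(2·KE/m_e)
v = √(2 × 2.691202e-20 J / 9.10938 × 10⁻³¹ kg)
v = 2.4308e+05 m/s

This is approximately 0.081% the speed of light.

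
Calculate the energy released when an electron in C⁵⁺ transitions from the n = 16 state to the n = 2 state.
120.5380 eV

The energy levels are E_n = -13.6057 Z² eV / n².

Energy at n = 16: E_16 = -13.6057 × 6² / 16² = -1.9133016 eV
Energy at n = 2: E_2 = -13.6057 × 6² / 2² = -122.4513000 eV

For emission (electron falling to lower state), the photon energy is:
E_photon = E_16 - E_2 = |-1.9133016 - (-122.4513000)|
E_photon = 120.5380 eV

This energy is carried away by the emitted photon.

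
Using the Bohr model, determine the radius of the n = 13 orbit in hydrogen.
8.9431 nm (or 89.4309 Å)

The Bohr radius formula is:
r_n = n² a₀ / Z

where a₀ = 0.0529177 nm is the Bohr radius.

For H (Z = 1) at n = 13:
r_13 = 13² × 0.0529177 nm / 1
r_13 = 169 × 0.0529177 nm / 1
r_13 = 8.94309 nm / 1
r_13 = 8.9431 nm

The electron orbits at approximately 8.9431 nm from the nucleus.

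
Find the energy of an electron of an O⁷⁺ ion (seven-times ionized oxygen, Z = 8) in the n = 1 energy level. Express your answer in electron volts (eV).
-870.7648 eV

The energy levels of a hydrogen-like atom are given by:
E_n = -13.6057 Z² / n² eV  (with Z = 8 for O⁷⁺)

For n = 1:
E_1 = -13.6057 × 8² / 1²
E_1 = -13.6057 × 64 / 1
E_1 = -870.7648 eV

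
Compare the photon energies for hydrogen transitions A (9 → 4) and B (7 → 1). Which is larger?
7 → 1

Calculate the energy for each transition:

Transition 9 → 4:
ΔE₁ = |E_4 - E_9| = |-13.6057/4² - (-13.6057/9²)|
ΔE₁ = |-0.85035625000 - (-0.16797160494)| = 0.68238465 eV

Transition 7 → 1:
ΔE₂ = |E_1 - E_7| = |-13.6057/1² - (-13.6057/7²)|
ΔE₂ = |-13.60570000000 - (-0.27766734694)| = 13.32803265 eV

Since 13.32803265 eV > 0.68238465 eV, the transition 7 → 1 emits the more energetic photon.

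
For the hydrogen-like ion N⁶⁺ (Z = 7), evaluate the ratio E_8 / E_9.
1.265625

Using E_n = -13.6057 Z² / n² eV with Z = 7:

E_8 = -13.6057 × 7² / 8² = -666.6793 / 64 = -10.41686406250 eV
E_9 = -13.6057 × 7² / 9² = -666.6793 / 81 = -8.23060864198 eV

The ratio is:
E_8/E_9 = (-10.41686406250) / (-8.23060864198)
E_8/E_9 = (-666.6793/64) / (-666.6793/81)
E_8/E_9 = 81/64
E_8/E_9 = 1.265625
(Note: the Z² factors cancel in the ratio.)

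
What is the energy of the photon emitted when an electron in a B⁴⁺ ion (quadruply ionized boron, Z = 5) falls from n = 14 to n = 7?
5.206 eV

The energy levels are E_n = -13.6057 Z² eV / n².

Energy at n = 14: E_14 = -13.6057 × 5² / 14² = -1.735421 eV
Energy at n = 7: E_7 = -13.6057 × 5² / 7² = -6.941684 eV

For emission (electron falling to lower state), the photon energy is:
E_photon = E_14 - E_7 = |-1.735421 - (-6.941684)|
E_photon = 5.206 eV

This energy is carried away by the emitted photon.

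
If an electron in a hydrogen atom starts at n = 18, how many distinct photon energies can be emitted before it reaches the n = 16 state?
3

The electron can occupy levels n = 16, 17, ..., 18 during de-excitation — that is m = 18 - 16 + 1 = 3 distinct levels.

The number of distinct spectral lines equals the number of ways to choose 2 of these m levels (each pair gives one possible emission transition):

Number of lines = m(m-1)/2 = 3×2/2 = 3

These correspond to all possible transitions between the 3 levels:
18 → 17, 18 → 16, 17 → 16

Each transition produces a photon with a unique energy (and thus wavelength). This count does not depend on Z.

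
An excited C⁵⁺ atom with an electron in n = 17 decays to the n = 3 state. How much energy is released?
52.72797 eV

The energy levels are E_n = -13.6057 Z² eV / n².

Energy at n = 17: E_17 = -13.6057 × 6² / 17² = -1.69482768 eV
Energy at n = 3: E_3 = -13.6057 × 6² / 3² = -54.42280000 eV

For emission (electron falling to lower state), the photon energy is:
E_photon = E_17 - E_3 = |-1.69482768 - (-54.42280000)|
E_photon = 52.72797 eV

This energy is carried away by the emitted photon.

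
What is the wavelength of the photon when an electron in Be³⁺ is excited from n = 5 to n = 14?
163.202 nm

First, find the transition energy using E_n = -13.6057 Z² / n² eV:
E_5 = -13.6057 × 4² / 5² = -8.7076480 eV
E_14 = -13.6057 × 4² / 14² = -1.1106694 eV

Photon energy: |ΔE| = |E_14 - E_5| = 7.5969786 eV

Convert to wavelength using E = hc/λ with hc = 1239.84 eV·nm:
λ = hc/E = 1239.84 eV·nm / 7.5969786 eV
λ = 163.202 nm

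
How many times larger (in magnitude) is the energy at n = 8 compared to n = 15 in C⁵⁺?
3.515625

Using E_n = -13.6057 Z² / n² eV with Z = 6:

E_8 = -13.6057 × 6² / 8² = -489.8052 / 64 = -7.653206250 eV
E_15 = -13.6057 × 6² / 15² = -489.8052 / 225 = -2.176912000 eV

The ratio is:
E_8/E_15 = (-7.653206250) / (-2.176912000)
E_8/E_15 = (-489.8052/64) / (-489.8052/225)
E_8/E_15 = 225/64
E_8/E_15 = 3.515625
(Note: the Z² factors cancel in the ratio.)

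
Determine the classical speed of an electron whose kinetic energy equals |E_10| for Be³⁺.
8.75077e+05 m/s (or 0.2919% of c)

The binding energy at n = 10 for Be³⁺ is:
E_10 = -13.6057 × 4²/10² = -2.17691200 eV
|E_10| = 2.17691200 eV

Convert to Joules:
KE = 2.17691200 eV × (1.602177 × 10⁻¹⁹ J/eV) = 3.4877983e-19 J

Using KE = ½mv²:
v = √(2·KE/m_e)
v = √(2 × 3.4877983e-19 J / 9.10938 × 10⁻³¹ kg)
v = 8.75077e+05 m/s

This is approximately 0.2919% the speed of light.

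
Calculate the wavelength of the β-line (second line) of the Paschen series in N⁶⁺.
26.152 nm

The lines of a series are numbered from the longest wavelength (smallest ΔE) outward; the second line is the transition from n = n_f + 2 to n_f.
The Paschen series has all transitions ending at n_f = 3.

For N⁶⁺ (Z = 7), the second line (β-line) is the jump from n = 5 to n = 3:
E_5 = -13.6057 × 7² / 5² = -26.66717 eV
E_3 = -13.6057 × 7² / 3² = -74.07548 eV
ΔE = E_5 - E_3 = 47.40831 eV

λ = hc/E = 1239.84 eV·nm / 47.40831 eV
λ = 26.152 nm

This is the β-line of the Paschen series in N⁶⁺.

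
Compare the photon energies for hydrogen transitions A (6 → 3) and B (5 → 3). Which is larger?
6 → 3

Calculate the energy for each transition:

Transition 6 → 3:
ΔE₁ = |E_3 - E_6| = |-13.6057/3² - (-13.6057/6²)|
ΔE₁ = |-1.51174444444 - (-0.37793611111)| = 1.13380833 eV

Transition 5 → 3:
ΔE₂ = |E_3 - E_5| = |-13.6057/3² - (-13.6057/5²)|
ΔE₂ = |-1.51174444444 - (-0.54422800000)| = 0.96751644 eV

Since 1.13380833 eV > 0.96751644 eV, the transition 6 → 3 emits the more energetic photon.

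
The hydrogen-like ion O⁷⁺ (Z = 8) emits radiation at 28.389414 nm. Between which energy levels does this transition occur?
n = 9 → n = 4

First, find the photon energy from the wavelength (hc = 1239.84 eV·nm):
E = hc/λ = 1239.84 eV·nm / 28.389414 nm = 43.672617 eV

The energy levels of O⁷⁺ satisfy E_n = -13.6057 × 8² / n² eV, so an emission n_i → n_f releases
ΔE = 13.6057 × 8² × (1/n_f² − 1/n_i²) eV.

Setting ΔE equal to the photon energy:
1/n_f² − 1/n_i² = 43.672617 / (13.6057 × 8²) = 0.050154321

Since 1/n_i² must be positive, we need 1/n_f² > 0.050154321, i.e. n_f ≤ 4. For each allowed n_f, solve n_i = (1/n_f² − 0.050154321)^(−1/2) and check whether it is a whole number:
  n_f = 1: 1/n_i² = 1.000000000 − 0.050154321 = 0.949845679 → n_i = 1.026  (not an integer) ✗
  n_f = 2: 1/n_i² = 0.250000000 − 0.050154321 = 0.199845679 → n_i = 2.237  (not an integer) ✗
  n_f = 3: 1/n_i² = 0.111111111 − 0.050154321 = 0.060956790 → n_i = 4.050  (not an integer) ✗
  n_f = 4: 1/n_i² = 0.062500000 − 0.050154321 = 0.012345679 → n_i = 9.000  → integer, n_i = 9 ✓

Only n_f = 4 gives an integer upper level, n_i = 9.

The transition is from n = 9 to n = 4 (emission).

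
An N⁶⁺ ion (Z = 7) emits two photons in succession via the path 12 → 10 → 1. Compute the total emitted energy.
662.049583 eV

The energy levels of N⁶⁺ are E_n = -13.6057 × 7² / n² eV.

First transition (12 → 10):
ΔE₁ = |E_10 - E_12|
ΔE₁ = |-6.666793000000 - (-4.629717361111)| = 2.037075639 eV

Second transition (10 → 1):
ΔE₂ = |E_1 - E_10|
ΔE₂ = |-666.679300000000 - (-6.666793000000)| = 660.012507000 eV

Total energy released:
E_total = ΔE₁ + ΔE₂ = 2.037075639 + 660.012507000 = 662.049583 eV

Note: This equals the direct transition 12 → 1: 662.049583 eV ✓
Energy is conserved regardless of the path taken.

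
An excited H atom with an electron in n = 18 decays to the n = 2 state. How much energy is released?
3.359 eV

The energy levels are E_n = -13.6057 eV / n².

Energy at n = 18: E_18 = -13.6057 / 18² = -0.041993 eV
Energy at n = 2: E_2 = -13.6057 / 2² = -3.401425 eV

For emission (electron falling to lower state), the photon energy is:
E_photon = E_18 - E_2 = |-0.041993 - (-3.401425)|
E_photon = 3.359 eV

This energy is carried away by the emitted photon.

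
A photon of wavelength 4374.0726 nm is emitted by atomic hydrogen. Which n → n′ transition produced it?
n = 12 → n = 6

First, find the photon energy from the wavelength (hc = 1239.84 eV·nm):
E = hc/λ = 1239.84 eV·nm / 4374.0726 nm = 0.28345209 eV

The energy levels of hydrogen satisfy E_n = -13.6057 / n² eV, so an emission n_i → n_f releases
ΔE = 13.6057 × (1/n_f² − 1/n_i²) eV.

Setting ΔE equal to the photon energy:
1/n_f² − 1/n_i² = 0.28345209 / 13.6057 = 0.020833334

Since 1/n_i² must be positive, we need 1/n_f² > 0.020833334, i.e. n_f ≤ 6. For each allowed n_f, solve n_i = (1/n_f² − 0.020833334)^(−1/2) and check whether it is a whole number:
  n_f = 1: 1/n_i² = 1.000000000 − 0.020833334 = 0.979166666 → n_i = 1.011  (not an integer) ✗
  n_f = 2: 1/n_i² = 0.250000000 − 0.020833334 = 0.229166666 → n_i = 2.089  (not an integer) ✗
  n_f = 3: 1/n_i² = 0.111111111 − 0.020833334 = 0.090277777 → n_i = 3.328  (not an integer) ✗
  n_f = 4: 1/n_i² = 0.062500000 − 0.020833334 = 0.041666666 → n_i = 4.899  (not an integer) ✗
  n_f = 5: 1/n_i² = 0.040000000 − 0.020833334 = 0.019166666 → n_i = 7.223  (not an integer) ✗
  n_f = 6: 1/n_i² = 0.027777778 − 0.020833334 = 0.006944444 → n_i = 12.000  → integer, n_i = 12 ✓

Only n_f = 6 gives an integer upper level, n_i = 12.

The transition is from n = 12 to n = 6 (emission).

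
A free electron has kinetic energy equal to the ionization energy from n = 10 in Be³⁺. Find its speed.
8.75077e+05 m/s (or 0.291894% of c)

The binding energy at n = 10 for Be³⁺ is:
E_10 = -13.6057 × 4²/10² = -2.17691200 eV
|E_10| = 2.17691200 eV

Convert to Joules:
KE = 2.17691200 eV × (1.602177 × 10⁻¹⁹ J/eV) = 3.4877983e-19 J

Using KE = ½mv²:
v = √(2·KE/m_e)
v = √(2 × 3.4877983e-19 J / 9.10938 × 10⁻³¹ kg)
v = 8.75077e+05 m/s

This is approximately 0.291894% the speed of light.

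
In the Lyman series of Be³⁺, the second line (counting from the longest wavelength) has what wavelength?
6.4073 nm

The lines of a series are numbered from the longest wavelength (smallest ΔE) outward; the second line is the transition from n = n_f + 2 to n_f.
The Lyman series has all transitions ending at n_f = 1.

For Be³⁺ (Z = 4), the second line (β-line) is the jump from n = 3 to n = 1:
E_3 = -13.6057 × 4² / 3² = -24.187911 eV
E_1 = -13.6057 × 4² / 1² = -217.691200 eV
ΔE = E_3 - E_1 = 193.503289 eV

λ = hc/E = 1239.84 eV·nm / 193.503289 eV
λ = 6.4073 nm

This is the β-line of the Lyman series in Be³⁺.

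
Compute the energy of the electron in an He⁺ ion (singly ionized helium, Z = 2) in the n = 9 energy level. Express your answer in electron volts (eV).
-0.67189 eV

The energy levels of a hydrogen-like atom are given by:
E_n = -13.6057 Z² / n² eV  (with Z = 2 for He⁺)

For n = 9:
E_9 = -13.6057 × 2² / 9²
E_9 = -13.6057 × 4 / 81
E_9 = -0.67189 eV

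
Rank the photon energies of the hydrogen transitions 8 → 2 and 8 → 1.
8 → 1

Calculate the energy for each transition:

Transition 8 → 2:
ΔE₁ = |E_2 - E_8| = |-13.6057/2² - (-13.6057/8²)|
ΔE₁ = |-3.401425000 - (-0.212589063)| = 3.188836 eV

Transition 8 → 1:
ΔE₂ = |E_1 - E_8| = |-13.6057/1² - (-13.6057/8²)|
ΔE₂ = |-13.605700000 - (-0.212589063)| = 13.393111 eV

Since 13.393111 eV > 3.188836 eV, the transition 8 → 1 emits the more energetic photon.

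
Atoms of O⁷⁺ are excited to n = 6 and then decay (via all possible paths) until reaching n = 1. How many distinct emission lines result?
15

The electron can occupy levels n = 1, 2, ..., 6 during de-excitation — that is m = 6 - 1 + 1 = 6 distinct levels.

The number of distinct spectral lines equals the number of ways to choose 2 of these m levels (each pair gives one possible emission transition):

Number of lines = m(m-1)/2 = 6×5/2 = 15

These correspond to all possible transitions between the 6 levels:
6 → 5, 6 → 4, 6 → 3, 6 → 2, 6 → 1, 5 → 4, 5 → 3, 5 → 2...

Each transition produces a photon with a unique energy (and thus wavelength). This count does not depend on Z.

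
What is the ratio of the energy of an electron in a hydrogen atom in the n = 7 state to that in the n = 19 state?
7.367

Using E_n = -13.6057 Z² / n² eV with Z = 1:

E_7 = -13.6057 / 7² = -13.6057 / 49 = -0.277667347 eV
E_19 = -13.6057 / 19² = -13.6057 / 361 = -0.037688920 eV

The ratio is:
E_7/E_19 = (-0.277667347) / (-0.037688920)
E_7/E_19 = (-13.6057/49) / (-13.6057/361)
E_7/E_19 = 361/49
E_7/E_19 = 7.367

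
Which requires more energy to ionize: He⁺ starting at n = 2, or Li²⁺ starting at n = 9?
He⁺ at n = 2 (E = -13.6057 eV)

Using E_n = -13.6057 Z² / n² eV:

He⁺ (Z = 2) at n = 2:
E = -13.6057 × 2² / 2² = -13.6057 × 4 / 4 = -13.6057000 eV

Li²⁺ (Z = 3) at n = 9:
E = -13.6057 × 3² / 9² = -13.6057 × 9 / 81 = -1.5117444 eV

Since -13.6057000 eV < -1.5117444 eV,
He⁺ at n = 2 is more tightly bound (requires more energy to ionize).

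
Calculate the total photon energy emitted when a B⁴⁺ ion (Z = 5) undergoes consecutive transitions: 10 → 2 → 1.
336.74108 eV

The energy levels of B⁴⁺ are E_n = -13.6057 × 5² / n² eV.

First transition (10 → 2):
ΔE₁ = |E_2 - E_10|
ΔE₁ = |-85.03562500000 - (-3.40142500000)| = 81.63420000 eV

Second transition (2 → 1):
ΔE₂ = |E_1 - E_2|
ΔE₂ = |-340.14250000000 - (-85.03562500000)| = 255.10687500 eV

Total energy released:
E_total = ΔE₁ + ΔE₂ = 81.63420000 + 255.10687500 = 336.74108 eV

Note: This equals the direct transition 10 → 1: 336.74108 eV ✓
Energy is conserved regardless of the path taken.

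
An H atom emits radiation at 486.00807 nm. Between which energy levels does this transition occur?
n = 4 → n = 2

First, find the photon energy from the wavelength (hc = 1239.84 eV·nm):
E = hc/λ = 1239.84 eV·nm / 486.00807 nm = 2.5510688 eV

The energy levels of hydrogen satisfy E_n = -13.6057 / n² eV, so an emission n_i → n_f releases
ΔE = 13.6057 × (1/n_f² − 1/n_i²) eV.

Setting ΔE equal to the photon energy:
1/n_f² − 1/n_i² = 2.5510688 / 13.6057 = 0.18750000

Since 1/n_i² must be positive, we need 1/n_f² > 0.18750000, i.e. n_f ≤ 2. For each allowed n_f, solve n_i = (1/n_f² − 0.18750000)^(−1/2) and check whether it is a whole number:
  n_f = 1: 1/n_i² = 1.00000000 − 0.18750000 = 0.81250000 → n_i = 1.109  (not an integer) ✗
  n_f = 2: 1/n_i² = 0.25000000 − 0.18750000 = 0.06250000 → n_i = 4.000  → integer, n_i = 4 ✓

Only n_f = 2 gives an integer upper level, n_i = 4.

The transition is from n = 4 to n = 2 (emission).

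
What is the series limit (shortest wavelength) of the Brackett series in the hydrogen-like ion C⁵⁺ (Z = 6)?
40.50067 nm

The series limit corresponds to the transition from n = ∞ to n = 4.
This is the highest energy (shortest wavelength) transition in the Brackett series.

E_∞ = 0 eV
E_4 = -13.6057 × 6² / 4² = -30.6128250 eV

Energy at series limit:
ΔE = E_∞ - E_4 = 0 - (-30.6128250) = 30.6128250 eV
λ = hc/E = 1239.84 eV·nm / 30.6128250 eV = 40.50067 nm

This energy equals the ionization energy from the n = 4 state of C⁵⁺.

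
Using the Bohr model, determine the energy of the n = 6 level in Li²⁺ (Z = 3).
-3.40 eV

For hydrogen-like ions, the energy levels scale with Z²:
E_n = -13.6057 Z² / n² eV

For Li²⁺ (Z = 3) at n = 6:
E_6 = -13.6057 × 3² / 6²
E_6 = -13.6057 × 9 / 36
E_6 = -122.4513 / 36
E_6 = -3.40 eV

The energy is 9 times more negative than hydrogen at the same n due to the stronger nuclear charge.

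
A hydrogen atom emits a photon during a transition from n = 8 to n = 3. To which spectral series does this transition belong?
Paschen series

The spectral series in hydrogen are named based on the final (lower) energy level:
- Lyman series: n_final = 1 (ultraviolet)
- Balmer series: n_final = 2 (visible/near-UV)
- Paschen series: n_final = 3 (infrared)
- Brackett series: n_final = 4 (infrared)
- Pfund series: n_final = 5 (far infrared)

Since this transition ends at n = 3, it belongs to the Paschen series.

For reference, this 8 → 3 line has photon energy
ΔE = 13.6057 eV × (1/3² - 1/8²) = 1.299155 eV,
corresponding to wavelength λ = hc/ΔE = 1239.84 eV·nm / 1.299155 eV = 954.34 nm in the infrared region.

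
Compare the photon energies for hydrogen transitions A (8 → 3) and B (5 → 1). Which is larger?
5 → 1

Calculate the energy for each transition:

Transition 8 → 3:
ΔE₁ = |E_3 - E_8| = |-13.6057/3² - (-13.6057/8²)|
ΔE₁ = |-1.51174444444 - (-0.21258906250)| = 1.29915538 eV

Transition 5 → 1:
ΔE₂ = |E_1 - E_5| = |-13.6057/1² - (-13.6057/5²)|
ΔE₂ = |-13.60570000000 - (-0.54422800000)| = 13.06147200 eV

Since 13.06147200 eV > 1.29915538 eV, the transition 5 → 1 emits the more energetic photon.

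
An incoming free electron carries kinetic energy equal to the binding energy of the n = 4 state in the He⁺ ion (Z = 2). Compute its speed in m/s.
1.09e+06 m/s (or 0.36487% of c)

The binding energy at n = 4 for He⁺ is:
E_4 = -13.6057 × 2²/4² = -3.4014250 eV
|E_4| = 3.4014250 eV

Convert to Joules:
KE = 3.4014250 eV × (1.602177 × 10⁻¹⁹ J/eV) = 5.4497e-19 J

Using KE = ½mv²:
v = √(2·KE/m_e)
v = √(2 × 5.4497e-19 J / 9.10938 × 10⁻³¹ kg)
v = 1.09e+06 m/s

This is approximately 0.36487% the speed of light.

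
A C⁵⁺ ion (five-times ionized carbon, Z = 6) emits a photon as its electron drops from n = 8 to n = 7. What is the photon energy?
2.342818 eV

The energy levels are E_n = -13.6057 Z² eV / n².

Energy at n = 8: E_8 = -13.6057 × 6² / 8² = -7.653206250 eV
Energy at n = 7: E_7 = -13.6057 × 6² / 7² = -9.996024490 eV

For emission (electron falling to lower state), the photon energy is:
E_photon = E_8 - E_7 = |-7.653206250 - (-9.996024490)|
E_photon = 2.342818 eV

This energy is carried away by the emitted photon.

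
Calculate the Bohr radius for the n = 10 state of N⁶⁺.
0.7560 nm (or 7.5597 Å)

The Bohr radius formula is:
r_n = n² a₀ / Z

where a₀ = 0.0529177 nm is the Bohr radius.

For N⁶⁺ (Z = 7) at n = 10:
r_10 = 10² × 0.0529177 nm / 7
r_10 = 100 × 0.0529177 nm / 7
r_10 = 5.29177 nm / 7
r_10 = 0.7560 nm

The electron orbits at approximately 0.7560 nm from the nucleus.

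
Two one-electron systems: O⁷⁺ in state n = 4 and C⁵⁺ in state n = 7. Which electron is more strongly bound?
O⁷⁺ at n = 4 (E = -54.42 eV)

Using E_n = -13.6057 Z² / n² eV:

O⁷⁺ (Z = 8) at n = 4:
E = -13.6057 × 8² / 4² = -13.6057 × 64 / 16 = -54.42280 eV

C⁵⁺ (Z = 6) at n = 7:
E = -13.6057 × 6² / 7² = -13.6057 × 36 / 49 = -9.99602 eV

Since -54.42280 eV < -9.99602 eV,
O⁷⁺ at n = 4 is more tightly bound (requires more energy to ionize).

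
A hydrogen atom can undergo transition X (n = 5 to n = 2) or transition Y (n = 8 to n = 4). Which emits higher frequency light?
5 → 2

Calculate the energy for each transition:

Transition 5 → 2:
ΔE₁ = |E_2 - E_5| = |-13.6057/2² - (-13.6057/5²)|
ΔE₁ = |-3.40142500000 - (-0.54422800000)| = 2.85719700 eV

Transition 8 → 4:
ΔE₂ = |E_4 - E_8| = |-13.6057/4² - (-13.6057/8²)|
ΔE₂ = |-0.85035625000 - (-0.21258906250)| = 0.63776719 eV

Since 2.85719700 eV > 0.63776719 eV, the transition 5 → 2 emits the more energetic photon.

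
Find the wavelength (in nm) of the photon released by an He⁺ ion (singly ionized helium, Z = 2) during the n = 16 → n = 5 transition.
631.179312 nm

First, find the transition energy using E_n = -13.6057 Z² / n² eV:
E_16 = -13.6057 × 2² / 16² = -0.2125890625 eV
E_5 = -13.6057 × 2² / 5² = -2.1769120000 eV

Photon energy: |ΔE| = |E_5 - E_16| = 1.9643229375 eV

Convert to wavelength using E = hc/λ with hc = 1239.84 eV·nm:
λ = hc/E = 1239.84 eV·nm / 1.9643229375 eV
λ = 631.179312 nm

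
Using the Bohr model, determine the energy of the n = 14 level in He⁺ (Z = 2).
-0.2777 eV

For hydrogen-like ions, the energy levels scale with Z²:
E_n = -13.6057 Z² / n² eV

For He⁺ (Z = 2) at n = 14:
E_14 = -13.6057 × 2² / 14²
E_14 = -13.6057 × 4 / 196
E_14 = -54.4228 / 196
E_14 = -0.2777 eV

The energy is 4 times more negative than hydrogen at the same n due to the stronger nuclear charge.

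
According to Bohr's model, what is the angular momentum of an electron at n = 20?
2.11e-33 J·s (or 20ℏ)

In the Bohr model, angular momentum is quantized:
L = nℏ

where ℏ = h/(2π) = 1.0546e-34 J·s

For n = 20:
L = 20 × 1.0546e-34 J·s
L = 2.11e-33 J·s

This can also be written as L = 20ℏ.
The angular momentum is an integer multiple of the reduced Planck constant.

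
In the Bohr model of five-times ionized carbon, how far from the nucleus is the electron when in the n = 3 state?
0.07938 nm (or 0.79377 Å)

The Bohr radius formula is:
r_n = n² a₀ / Z

where a₀ = 0.05291772 nm is the Bohr radius.

For C⁵⁺ (Z = 6) at n = 3:
r_3 = 3² × 0.05291772 nm / 6
r_3 = 9 × 0.05291772 nm / 6
r_3 = 0.476259 nm / 6
r_3 = 0.07938 nm

The electron orbits at approximately 0.07938 nm from the nucleus.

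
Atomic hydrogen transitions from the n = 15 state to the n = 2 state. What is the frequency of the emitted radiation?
8.0784e+14 Hz

First, find the transition energy:
E_15 = -13.6057 / 15² = -0.06046978 eV
E_2 = -13.6057 / 2² = -3.40142500 eV
|ΔE| = |E_2 - E_15| = 3.34095522 eV

Convert to Joules: E = 3.34095522 eV × (1.602177 × 10⁻¹⁹ J/eV) = 5.352802e-19 J

Using E = hf:
f = E/h = 5.352802e-19 J / (6.62607 × 10⁻³⁴ J·s)
f = 8.0784e+14 Hz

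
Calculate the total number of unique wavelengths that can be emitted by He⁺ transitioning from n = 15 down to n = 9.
21

The electron can occupy levels n = 9, 10, ..., 15 during de-excitation — that is m = 15 - 9 + 1 = 7 distinct levels.

The number of distinct spectral lines equals the number of ways to choose 2 of these m levels (each pair gives one possible emission transition):

Number of lines = m(m-1)/2 = 7×6/2 = 21

These correspond to all possible transitions between the 7 levels:
15 → 14, 15 → 13, 15 → 12, 15 → 11, 15 → 10, 15 → 9, 14 → 13, 14 → 12...

Each transition produces a photon with a unique energy (and thus wavelength). This count does not depend on Z.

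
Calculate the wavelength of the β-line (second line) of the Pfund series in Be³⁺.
290.70307 nm

The lines of a series are numbered from the longest wavelength (smallest ΔE) outward; the second line is the transition from n = n_f + 2 to n_f.
The Pfund series has all transitions ending at n_f = 5.

For Be³⁺ (Z = 4), the second line (β-line) is the jump from n = 7 to n = 5:
E_7 = -13.6057 × 4² / 7² = -4.442677551 eV
E_5 = -13.6057 × 4² / 5² = -8.707648000 eV
ΔE = E_7 - E_5 = 4.264970449 eV

λ = hc/E = 1239.84 eV·nm / 4.264970449 eV
λ = 290.70307 nm

This is the β-line of the Pfund series in Be³⁺.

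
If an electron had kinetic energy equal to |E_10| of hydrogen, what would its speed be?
2.18769e+05 m/s (or 0.07% of c)

The binding energy at n = 10 for hydrogen is:
E_10 = -13.6057/10² = -0.136057000 eV
|E_10| = 0.136057000 eV

Convert to Joules:
KE = 0.136057000 eV × (1.602177 × 10⁻¹⁹ J/eV) = 2.1798740e-20 J

Using KE = ½mv²:
v = √(2·KE/m_e)
v = √(2 × 2.1798740e-20 J / 9.10938 × 10⁻³¹ kg)
v = 2.18769e+05 m/s

This is approximately 0.07% the speed of light.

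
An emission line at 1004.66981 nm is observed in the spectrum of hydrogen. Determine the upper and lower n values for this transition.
n = 7 → n = 3

First, find the photon energy from the wavelength (hc = 1239.84 eV·nm):
E = hc/λ = 1239.84 eV·nm / 1004.66981 nm = 1.2340771 eV

The energy levels of hydrogen satisfy E_n = -13.6057 / n² eV, so an emission n_i → n_f releases
ΔE = 13.6057 × (1/n_f² − 1/n_i²) eV.

Setting ΔE equal to the photon energy:
1/n_f² − 1/n_i² = 1.2340771 / 13.6057 = 0.090702948

Since 1/n_i² must be positive, we need 1/n_f² > 0.090702948, i.e. n_f ≤ 3. For each allowed n_f, solve n_i = (1/n_f² − 0.090702948)^(−1/2) and check whether it is a whole number:
  n_f = 1: 1/n_i² = 1.000000000 − 0.090702948 = 0.909297052 → n_i = 1.049  (not an integer) ✗
  n_f = 2: 1/n_i² = 0.250000000 − 0.090702948 = 0.159297052 → n_i = 2.506  (not an integer) ✗
  n_f = 3: 1/n_i² = 0.111111111 − 0.090702948 = 0.020408163 → n_i = 7.000  → integer, n_i = 7 ✓

Only n_f = 3 gives an integer upper level, n_i = 7.

The transition is from n = 7 to n = 3 (emission).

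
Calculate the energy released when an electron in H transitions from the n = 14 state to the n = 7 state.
0.208251 eV

The energy levels are E_n = -13.6057 eV / n².

Energy at n = 14: E_14 = -13.6057 / 14² = -0.069416837 eV
Energy at n = 7: E_7 = -13.6057 / 7² = -0.277667347 eV

For emission (electron falling to lower state), the photon energy is:
E_photon = E_14 - E_7 = |-0.069416837 - (-0.277667347)|
E_photon = 0.208251 eV

This energy is carried away by the emitted photon.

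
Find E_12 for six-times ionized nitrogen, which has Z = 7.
-4.629717 eV

For hydrogen-like ions, the energy levels scale with Z²:
E_n = -13.6057 Z² / n² eV

For N⁶⁺ (Z = 7) at n = 12:
E_12 = -13.6057 × 7² / 12²
E_12 = -13.6057 × 49 / 144
E_12 = -666.6793 / 144
E_12 = -4.629717 eV

The energy is 49 times more negative than hydrogen at the same n due to the stronger nuclear charge.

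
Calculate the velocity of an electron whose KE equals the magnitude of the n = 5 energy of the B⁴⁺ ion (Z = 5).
2.19e+06 m/s (or 0.730% of c)

The binding energy at n = 5 for B⁴⁺ is:
E_5 = -13.6057 × 5²/5² = -13.60570 eV
|E_5| = 13.60570 eV

Convert to Joules:
KE = 13.60570 eV × (1.602177 × 10⁻¹⁹ J/eV) = 2.1799e-18 J

Using KE = ½mv²:
v = √(2·KE/m_e)
v = √(2 × 2.1799e-18 J / 9.10938 × 10⁻³¹ kg)
v = 2.19e+06 m/s

This is approximately 0.730% the speed of light.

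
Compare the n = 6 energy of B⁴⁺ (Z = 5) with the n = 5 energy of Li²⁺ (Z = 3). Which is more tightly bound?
B⁴⁺ at n = 6 (E = -9.45 eV)

Using E_n = -13.6057 Z² / n² eV:

B⁴⁺ (Z = 5) at n = 6:
E = -13.6057 × 5² / 6² = -13.6057 × 25 / 36 = -9.44840 eV

Li²⁺ (Z = 3) at n = 5:
E = -13.6057 × 3² / 5² = -13.6057 × 9 / 25 = -4.89805 eV

Since -9.44840 eV < -4.89805 eV,
B⁴⁺ at n = 6 is more tightly bound (requires more energy to ionize).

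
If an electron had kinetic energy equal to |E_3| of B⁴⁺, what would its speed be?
3.6462e+06 m/s (or 1.216226% of c)

The binding energy at n = 3 for B⁴⁺ is:
E_3 = -13.6057 × 5²/3² = -37.79361111 eV
|E_3| = 37.79361111 eV

Convert to Joules:
KE = 37.79361111 eV × (1.602177 × 10⁻¹⁹ J/eV) = 6.055205e-18 J

Using KE = ½mv²:
v = √(2·KE/m_e)
v = √(2 × 6.055205e-18 J / 9.10938 × 10⁻³¹ kg)
v = 3.6462e+06 m/s

This is approximately 1.216226% the speed of light.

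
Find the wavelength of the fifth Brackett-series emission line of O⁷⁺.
28.39 nm

The lines of a series are numbered from the longest wavelength (smallest ΔE) outward; the fifth line is the transition from n = n_f + 5 to n_f.
The Brackett series has all transitions ending at n_f = 4.

For O⁷⁺ (Z = 8), the fifth line (ε-line) is the jump from n = 9 to n = 4:
E_9 = -13.6057 × 8² / 9² = -10.7502 eV
E_4 = -13.6057 × 8² / 4² = -54.4228 eV
ΔE = E_9 - E_4 = 43.6726 eV

λ = hc/E = 1239.84 eV·nm / 43.6726 eV
λ = 28.39 nm

This is the ε-line of the Brackett series in O⁷⁺.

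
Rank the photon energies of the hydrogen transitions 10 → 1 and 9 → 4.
10 → 1

Calculate the energy for each transition:

Transition 10 → 1:
ΔE₁ = |E_1 - E_10| = |-13.6057/1² - (-13.6057/10²)|
ΔE₁ = |-13.60570000 - (-0.13605700)| = 13.46964 eV

Transition 9 → 4:
ΔE₂ = |E_4 - E_9| = |-13.6057/4² - (-13.6057/9²)|
ΔE₂ = |-0.85035625 - (-0.16797160)| = 0.68238 eV

Since 13.46964 eV > 0.68238 eV, the transition 10 → 1 emits the more energetic photon.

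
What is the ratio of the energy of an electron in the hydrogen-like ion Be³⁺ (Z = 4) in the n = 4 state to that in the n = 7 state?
3.0625

Using E_n = -13.6057 Z² / n² eV with Z = 4:

E_4 = -13.6057 × 4² / 4² = -217.6912 / 16 = -13.6057000000 eV
E_7 = -13.6057 × 4² / 7² = -217.6912 / 49 = -4.4426775510 eV

The ratio is:
E_4/E_7 = (-13.6057000000) / (-4.4426775510)
E_4/E_7 = (-217.6912/16) / (-217.6912/49)
E_4/E_7 = 49/16
E_4/E_7 = 3.0625
(Note: the Z² factors cancel in the ratio.)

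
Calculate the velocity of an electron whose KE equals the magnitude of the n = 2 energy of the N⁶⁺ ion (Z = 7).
7.6569e+06 m/s (or 2.55408% of c)

The binding energy at n = 2 for N⁶⁺ is:
E_2 = -13.6057 × 7²/2² = -166.6698250 eV
|E_2| = 166.6698250 eV

Convert to Joules:
KE = 166.6698250 eV × (1.602177 × 10⁻¹⁹ J/eV) = 2.670346e-17 J

Using KE = ½mv²:
v = √(2·KE/m_e)
v = √(2 × 2.670346e-17 J / 9.10938 × 10⁻³¹ kg)
v = 7.6569e+06 m/s

This is approximately 2.55408% the speed of light.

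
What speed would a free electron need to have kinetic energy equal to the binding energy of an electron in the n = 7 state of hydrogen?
3.1253e+05 m/s (or 0.104% of c)

The binding energy at n = 7 for hydrogen is:
E_7 = -13.6057/7² = -0.27766735 eV
|E_7| = 0.27766735 eV

Convert to Joules:
KE = 0.27766735 eV × (1.602177 × 10⁻¹⁹ J/eV) = 4.448722e-20 J

Using KE = ½mv²:
v = √(2·KE/m_e)
v = √(2 × 4.448722e-20 J / 9.10938 × 10⁻³¹ kg)
v = 3.1253e+05 m/s

This is approximately 0.104% the speed of light.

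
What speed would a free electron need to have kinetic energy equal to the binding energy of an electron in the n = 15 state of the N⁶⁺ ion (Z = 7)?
1.021e+06 m/s (or 0.341% of c)

The binding energy at n = 15 for N⁶⁺ is:
E_15 = -13.6057 × 7²/15² = -2.963019 eV
|E_15| = 2.963019 eV

Convert to Joules:
KE = 2.963019 eV × (1.602177 × 10⁻¹⁹ J/eV) = 4.74728e-19 J

Using KE = ½mv²:
v = √(2·KE/m_e)
v = √(2 × 4.74728e-19 J / 9.10938 × 10⁻³¹ kg)
v = 1.021e+06 m/s

This is approximately 0.341% the speed of light.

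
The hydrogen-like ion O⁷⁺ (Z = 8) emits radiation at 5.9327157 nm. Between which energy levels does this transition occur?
n = 10 → n = 2

First, find the photon energy from the wavelength (hc = 1239.84 eV·nm):
E = hc/λ = 1239.84 eV·nm / 5.9327157 nm = 208.98355 eV

The energy levels of O⁷⁺ satisfy E_n = -13.6057 × 8² / n² eV, so an emission n_i → n_f releases
ΔE = 13.6057 × 8² × (1/n_f² − 1/n_i²) eV.

Setting ΔE equal to the photon energy:
1/n_f² − 1/n_i² = 208.98355 / (13.6057 × 8²) = 0.24000000

Since 1/n_i² must be positive, we need 1/n_f² > 0.24000000, i.e. n_f ≤ 2. For each allowed n_f, solve n_i = (1/n_f² − 0.24000000)^(−1/2) and check whether it is a whole number:
  n_f = 1: 1/n_i² = 1.00000000 − 0.24000000 = 0.76000000 → n_i = 1.147  (not an integer) ✗
  n_f = 2: 1/n_i² = 0.25000000 − 0.24000000 = 0.01000000 → n_i = 10.000  → integer, n_i = 10 ✓

Only n_f = 2 gives an integer upper level, n_i = 10.

The transition is from n = 10 to n = 2 (emission).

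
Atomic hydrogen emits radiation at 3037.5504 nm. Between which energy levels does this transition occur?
n = 10 → n = 5

First, find the photon energy from the wavelength (hc = 1239.84 eV·nm):
E = hc/λ = 1239.84 eV·nm / 3037.5504 nm = 0.40817101 eV

The energy levels of hydrogen satisfy E_n = -13.6057 / n² eV, so an emission n_i → n_f releases
ΔE = 13.6057 × (1/n_f² − 1/n_i²) eV.

Setting ΔE equal to the photon energy:
1/n_f² − 1/n_i² = 0.40817101 / 13.6057 = 0.030000001

Since 1/n_i² must be positive, we need 1/n_f² > 0.030000001, i.e. n_f ≤ 5. For each allowed n_f, solve n_i = (1/n_f² − 0.030000001)^(−1/2) and check whether it is a whole number:
  n_f = 1: 1/n_i² = 1.000000000 − 0.030000001 = 0.969999999 → n_i = 1.015  (not an integer) ✗
  n_f = 2: 1/n_i² = 0.250000000 − 0.030000001 = 0.219999999 → n_i = 2.132  (not an integer) ✗
  n_f = 3: 1/n_i² = 0.111111111 − 0.030000001 = 0.081111110 → n_i = 3.511  (not an integer) ✗
  n_f = 4: 1/n_i² = 0.062500000 − 0.030000001 = 0.032499999 → n_i = 5.547  (not an integer) ✗
  n_f = 5: 1/n_i² = 0.040000000 − 0.030000001 = 0.009999999 → n_i = 10.000  → integer, n_i = 10 ✓

Only n_f = 5 gives an integer upper level, n_i = 10.

The transition is from n = 10 to n = 5 (emission).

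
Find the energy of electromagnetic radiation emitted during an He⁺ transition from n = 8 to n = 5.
1.3266 eV

The energy levels are E_n = -13.6057 Z² eV / n².

Energy at n = 8: E_8 = -13.6057 × 2² / 8² = -0.8503563 eV
Energy at n = 5: E_5 = -13.6057 × 2² / 5² = -2.1769120 eV

For emission (electron falling to lower state), the photon energy is:
E_photon = E_8 - E_5 = |-0.8503563 - (-2.1769120)|
E_photon = 1.3266 eV

This energy is carried away by the emitted photon.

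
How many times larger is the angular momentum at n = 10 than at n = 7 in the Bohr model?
1.43

In the Bohr model, L_n = nℏ, so the ratio is purely the ratio of quantum numbers:

L_10/L_7 = 10ℏ / 7ℏ = 10/7 = 1.43

The angular momentum scales linearly with n.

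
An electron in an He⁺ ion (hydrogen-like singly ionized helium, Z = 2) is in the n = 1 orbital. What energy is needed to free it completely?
54.42280 eV

The ionization energy is the energy needed to remove the electron completely (n → ∞).

For a hydrogen-like ion with Z = 2, E_n = -13.6057 Z² / n² eV.

At n = 1: E_1 = -13.6057 × 2² / 1² = -54.42280000 eV
At n = ∞: E_∞ = 0 eV

Ionization energy = E_∞ - E_1 = 0 - (-54.42280000) = 54.42280000 eV
Ionization energy ≈ 54.42280 eV

This is also called the binding energy of the electron in state n = 1.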